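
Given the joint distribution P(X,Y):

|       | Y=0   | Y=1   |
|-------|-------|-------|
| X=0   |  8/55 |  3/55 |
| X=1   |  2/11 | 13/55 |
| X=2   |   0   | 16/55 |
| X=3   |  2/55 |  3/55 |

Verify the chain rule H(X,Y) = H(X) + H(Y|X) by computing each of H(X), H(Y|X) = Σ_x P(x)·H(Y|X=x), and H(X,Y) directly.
H(X) = 1.8231 bits, H(Y|X) = 0.6704 bits, H(X,Y) = 2.4935 bits

Marginal of X (row sums):
  P(X=0) = 8/55 + 3/55 = 1/5
  P(X=1) = 2/11 + 13/55 = 23/55
  P(X=2) = 0 + 16/55 = 16/55
  P(X=3) = 2/55 + 3/55 = 1/11
H(X) = -[(1/5)·log₂(1/5) + (23/55)·log₂(23/55) + (16/55)·log₂(16/55) + (1/11)·log₂(1/11)]
  = 0.464386 + 0.525988 + 0.518214 + 0.314494 = 1.8231 bits

H(Y|X) = Σ_x P(x)·H(Y|X=x):
  X=0: P(X=0) = 1/5, P(Y|X=0) = (8/11, 3/11) → H(Y|X=0) = 0.845351
  X=1: P(X=1) = 23/55, P(Y|X=1) = (10/23, 13/23) → H(Y|X=1) = 0.987693
  X=2: P(X=2) = 16/55, P(Y|X=2) = (0, 1) → H(Y|X=2) = 0.000000
  X=3: P(X=3) = 1/11, P(Y|X=3) = (2/5, 3/5) → H(Y|X=3) = 0.970951
H(Y|X) = (1/5)·0.845351 + (23/55)·0.987693 + (16/55)·0.000000 + (1/11)·0.970951 = 0.6704 bits

H(X,Y) = -Σ_{x,y} P(x,y) log₂ P(x,y). Per-cell terms -P(x,y)·log₂P(x,y):
  X=0: 0.404561, 0.228894
  X=1: 0.447169, 0.491854
  X=2: 0.000000, 0.518214
  X=3: 0.173868, 0.228894
  (cells with P = 0 contribute 0)
Sum of the 8 terms: H(X,Y) = 2.4935 bits

Chain rule check:
  H(X) + H(Y|X) = 1.8231 + 0.6704 = 2.4935 bits
  H(X,Y) = 2.4935 bits
✓ Chain rule verified.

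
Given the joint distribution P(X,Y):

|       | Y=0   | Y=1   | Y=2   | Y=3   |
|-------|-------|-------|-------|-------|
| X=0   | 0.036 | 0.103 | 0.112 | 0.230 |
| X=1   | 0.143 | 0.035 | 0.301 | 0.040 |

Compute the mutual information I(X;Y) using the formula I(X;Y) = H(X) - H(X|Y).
0.2450 bits

I(X;Y) = H(X) - H(X|Y)

Marginal of X (row sums):
  P(X=0) = 0.036 + 0.103 + 0.112 + 0.230 = 0.481
  P(X=1) = 0.143 + 0.035 + 0.301 + 0.040 = 0.519
H(X) = -[0.481·log₂(0.481) + 0.519·log₂(0.519)]
  = 0.5079 + 0.4911 = 0.9990 bits

Marginal of Y (column sums):
  P(Y=0) = 0.036 + 0.143 = 0.179
  P(Y=1) = 0.103 + 0.035 = 0.138
  P(Y=2) = 0.112 + 0.301 = 0.413
  P(Y=3) = 0.230 + 0.040 = 0.270
H(X|Y) = Σ_y P(y)·H(X|Y=y):
  Y=0: P(Y=0) = 0.179, P(X|Y=0) = (36/179, 143/179) → H(X|Y=0) = 0.7242
  Y=1: P(Y=1) = 0.138, P(X|Y=1) = (103/138, 35/138) → H(X|Y=1) = 0.8170
  Y=2: P(Y=2) = 0.413, P(X|Y=2) = (16/59, 43/59) → H(X|Y=2) = 0.8432
  Y=3: P(Y=3) = 0.270, P(X|Y=3) = (23/27, 4/27) → H(X|Y=3) = 0.6052
H(X|Y) = 0.179·0.7242 + 0.138·0.8170 + 0.413·0.8432 + 0.270·0.6052 = 0.7540 bits

I(X;Y) = H(X) - H(X|Y) = 0.9990 - 0.7540 = 0.2450 bits

Cross-check via I(X;Y) = H(X) + H(Y) - H(X,Y): computing H(Y) from the column sums and H(X,Y) from the 8 cells in the same way gives H(Y) = 1.8755 bits and H(X,Y) = 2.6295 bits, so
I(X;Y) = 0.9990 + 1.8755 - 2.6295 = 0.2450 bits ✓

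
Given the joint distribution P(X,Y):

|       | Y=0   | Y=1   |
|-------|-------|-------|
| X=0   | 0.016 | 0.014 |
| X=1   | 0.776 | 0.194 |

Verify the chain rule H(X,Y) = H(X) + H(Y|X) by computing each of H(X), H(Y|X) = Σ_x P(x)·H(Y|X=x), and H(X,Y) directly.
H(X) = 0.1944 bits, H(Y|X) = 0.7302 bits, H(X,Y) = 0.9246 bits

Marginal of X (row sums):
  P(X=0) = 0.016 + 0.014 = 0.030
  P(X=1) = 0.776 + 0.194 = 0.970
H(X) = -[0.030·log₂(0.030) + 0.970·log₂(0.970)]
  = 0.15177 + 0.04263 = 0.1944 bits

H(Y|X) = Σ_x P(x)·H(Y|X=x):
  X=0: P(X=0) = 0.030, P(Y|X=0) = (8/15, 7/15) → H(Y|X=0) = 0.99679
  X=1: P(X=1) = 0.970, P(Y|X=1) = (4/5, 1/5) → H(Y|X=1) = 0.72193
H(Y|X) = 0.030·0.99679 + 0.970·0.72193 = 0.7302 bits

H(X,Y) = -Σ_{x,y} P(x,y) log₂ P(x,y). Per-cell terms -P(x,y)·log₂P(x,y):
  X=0: 0.09545, 0.08622
  X=1: 0.28392, 0.45898
Sum of the 4 terms: H(X,Y) = 0.9246 bits

Chain rule check:
  H(X) + H(Y|X) = 0.1944 + 0.7302 = 0.9246 bits
  H(X,Y) = 0.9246 bits
✓ Chain rule verified.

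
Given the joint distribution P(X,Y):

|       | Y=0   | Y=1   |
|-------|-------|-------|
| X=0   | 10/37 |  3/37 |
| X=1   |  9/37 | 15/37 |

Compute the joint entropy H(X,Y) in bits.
1.8282 bits

H(X,Y) = -Σ_{x,y} P(x,y) log₂ P(x,y). Per-cell terms -P(x,y)·log₂P(x,y):
  X=0: 0.5101, 0.2939
  X=1: 0.4961, 0.5281
Sum of the 4 terms: H(X,Y) = 1.8282 bits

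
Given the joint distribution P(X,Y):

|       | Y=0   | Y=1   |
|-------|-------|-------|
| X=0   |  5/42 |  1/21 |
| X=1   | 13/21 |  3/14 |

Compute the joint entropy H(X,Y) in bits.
1.4792 bits

H(X,Y) = -Σ_{x,y} P(x,y) log₂ P(x,y). Per-cell terms -P(x,y)·log₂P(x,y):
  X=0: 0.3655, 0.2092
  X=1: 0.4283, 0.4762
Sum of the 4 terms: H(X,Y) = 1.4792 bits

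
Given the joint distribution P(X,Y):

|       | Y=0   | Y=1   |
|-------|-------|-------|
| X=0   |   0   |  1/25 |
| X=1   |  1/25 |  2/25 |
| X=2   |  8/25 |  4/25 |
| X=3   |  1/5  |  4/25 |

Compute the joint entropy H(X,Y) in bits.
2.4995 bits

H(X,Y) = -Σ_{x,y} P(x,y) log₂ P(x,y). Per-cell terms -P(x,y)·log₂P(x,y):
  X=0: 0.0000, 0.1858
  X=1: 0.1858, 0.2915
  X=2: 0.5260, 0.4230
  X=3: 0.4644, 0.4230
  (cells with P = 0 contribute 0)
Sum of the 8 terms: H(X,Y) = 2.4995 bits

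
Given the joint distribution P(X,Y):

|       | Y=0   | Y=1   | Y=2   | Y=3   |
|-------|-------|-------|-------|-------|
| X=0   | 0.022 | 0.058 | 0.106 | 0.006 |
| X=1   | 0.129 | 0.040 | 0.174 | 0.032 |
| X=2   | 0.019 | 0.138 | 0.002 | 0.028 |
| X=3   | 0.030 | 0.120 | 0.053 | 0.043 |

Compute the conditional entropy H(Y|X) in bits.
1.5778 bits

H(Y|X) = H(X,Y) - H(X)

H(X,Y) = -Σ_{x,y} P(x,y) log₂ P(x,y). Per-cell terms -P(x,y)·log₂P(x,y):
  X=0: 0.12114, 0.23825, 0.34321, 0.04428
  X=1: 0.38114, 0.18575, 0.43897, 0.15891
  X=2: 0.10864, 0.39430, 0.01793, 0.14444
  X=3: 0.15177, 0.36707, 0.22461, 0.19520
Sum of the 16 terms: H(X,Y) = 3.5156 bits

Marginal of X (row sums):
  P(X=0) = 0.022 + 0.058 + 0.106 + 0.006 = 0.192
  P(X=1) = 0.129 + 0.040 + 0.174 + 0.032 = 0.375
  P(X=2) = 0.019 + 0.138 + 0.002 + 0.028 = 0.187
  P(X=3) = 0.030 + 0.120 + 0.053 + 0.043 = 0.246
H(X) = -[0.192·log₂(0.192) + 0.375·log₂(0.375) + 0.187·log₂(0.187) + 0.246·log₂(0.246)]
  = 0.45712 + 0.53064 + 0.45233 + 0.49772 = 1.9378 bits

H(Y|X) = H(X,Y) - H(X) = 3.5156 - 1.9378 = 1.5778 bits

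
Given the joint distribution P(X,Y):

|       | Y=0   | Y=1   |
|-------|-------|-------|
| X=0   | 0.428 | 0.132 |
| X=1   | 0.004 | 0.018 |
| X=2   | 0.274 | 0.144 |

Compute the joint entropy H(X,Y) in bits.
1.9602 bits

H(X,Y) = -Σ_{x,y} P(x,y) log₂ P(x,y). Per-cell terms -P(x,y)·log₂P(x,y):
  X=0: 0.5240, 0.3856
  X=1: 0.0319, 0.1043
  X=2: 0.5118, 0.4026
Sum of the 6 terms: H(X,Y) = 1.9602 bits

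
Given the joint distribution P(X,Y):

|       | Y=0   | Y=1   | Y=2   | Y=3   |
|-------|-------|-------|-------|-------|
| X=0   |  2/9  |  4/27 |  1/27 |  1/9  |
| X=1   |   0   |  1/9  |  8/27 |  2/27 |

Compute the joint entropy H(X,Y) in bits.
2.5690 bits

H(X,Y) = -Σ_{x,y} P(x,y) log₂ P(x,y). Per-cell terms -P(x,y)·log₂P(x,y):
  X=0: 0.48221, 0.40813, 0.17611, 0.35221
  X=1: 0.00000, 0.35221, 0.51997, 0.27814
  (cells with P = 0 contribute 0)
Sum of the 8 terms: H(X,Y) = 2.5690 bits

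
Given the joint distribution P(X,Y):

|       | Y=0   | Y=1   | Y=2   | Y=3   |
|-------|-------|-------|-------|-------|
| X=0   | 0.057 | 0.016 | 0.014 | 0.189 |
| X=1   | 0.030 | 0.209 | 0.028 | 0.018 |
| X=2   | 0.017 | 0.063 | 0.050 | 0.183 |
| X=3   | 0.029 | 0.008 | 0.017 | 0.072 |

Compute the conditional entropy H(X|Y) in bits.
1.5666 bits

H(X|Y) = H(X,Y) - H(Y)

H(X,Y) = -Σ_{x,y} P(x,y) log₂ P(x,y). Per-cell terms -P(x,y)·log₂P(x,y):
  X=0: 0.2356, 0.0955, 0.0862, 0.4543
  X=1: 0.1518, 0.4720, 0.1444, 0.1043
  X=2: 0.0999, 0.2513, 0.2161, 0.4484
  X=3: 0.1481, 0.0557, 0.0999, 0.2733
Sum of the 16 terms: H(X,Y) = 3.3368 bits

Marginal of Y (column sums):
  P(Y=0) = 0.057 + 0.030 + 0.017 + 0.029 = 0.133
  P(Y=1) = 0.016 + 0.209 + 0.063 + 0.008 = 0.296
  P(Y=2) = 0.014 + 0.028 + 0.050 + 0.017 = 0.109
  P(Y=3) = 0.189 + 0.018 + 0.183 + 0.072 = 0.462
H(Y) = -[0.133·log₂(0.133) + 0.296·log₂(0.296) + 0.109·log₂(0.109) + 0.462·log₂(0.462)]
  = 0.3871 + 0.5199 + 0.3485 + 0.5147 = 1.7702 bits

H(X|Y) = H(X,Y) - H(Y) = 3.3368 - 1.7702 = 1.5666 bits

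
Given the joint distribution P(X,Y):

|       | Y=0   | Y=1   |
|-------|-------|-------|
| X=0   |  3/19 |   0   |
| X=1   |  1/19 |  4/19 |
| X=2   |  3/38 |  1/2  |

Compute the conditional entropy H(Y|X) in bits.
0.5227 bits

H(Y|X) = H(X,Y) - H(X)

H(X,Y) = -Σ_{x,y} P(x,y) log₂ P(x,y). Per-cell terms -P(x,y)·log₂P(x,y):
  X=0: 0.4205, 0.0000
  X=1: 0.2236, 0.4732
  X=2: 0.2892, 0.5000
  (cells with P = 0 contribute 0)
Sum of the 6 terms: H(X,Y) = 1.9065 bits

Marginal of X (row sums):
  P(X=0) = 3/19 + 0 = 3/19
  P(X=1) = 1/19 + 4/19 = 5/19
  P(X=2) = 3/38 + 1/2 = 11/19
H(X) = -[(3/19)·log₂(3/19) + (5/19)·log₂(5/19) + (11/19)·log₂(11/19)]
  = 0.4205 + 0.5068 + 0.4565 = 1.3838 bits

H(Y|X) = H(X,Y) - H(X) = 1.9065 - 1.3838 = 0.5227 bits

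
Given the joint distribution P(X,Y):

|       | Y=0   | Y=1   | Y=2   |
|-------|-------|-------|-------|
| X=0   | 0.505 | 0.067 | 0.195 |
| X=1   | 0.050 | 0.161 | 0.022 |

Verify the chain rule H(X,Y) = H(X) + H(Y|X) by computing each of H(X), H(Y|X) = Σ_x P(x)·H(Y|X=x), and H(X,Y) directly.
H(X) = 0.7832 bits, H(Y|X) = 1.1972 bits, H(X,Y) = 1.9804 bits

Marginal of X (row sums):
  P(X=0) = 0.505 + 0.067 + 0.195 = 0.767
  P(X=1) = 0.050 + 0.161 + 0.022 = 0.233
H(X) = -[0.767·log₂(0.767) + 0.233·log₂(0.233)]
  = 0.2935 + 0.4897 = 0.7832 bits

H(Y|X) = Σ_x P(x)·H(Y|X=x):
  X=0: P(X=0) = 0.767, P(Y|X=0) = (505/767, 67/767, 15/59) → H(Y|X=0) = 1.2065
  X=1: P(X=1) = 0.233, P(Y|X=1) = (50/233, 161/233, 22/233) → H(Y|X=1) = 1.1664
H(Y|X) = 0.767·1.2065 + 0.233·1.1664 = 1.1972 bits

H(X,Y) = -Σ_{x,y} P(x,y) log₂ P(x,y). Per-cell terms -P(x,y)·log₂P(x,y):
  X=0: 0.4978, 0.2613, 0.4599
  X=1: 0.2161, 0.4242, 0.1211
Sum of the 6 terms: H(X,Y) = 1.9804 bits

Chain rule check:
  H(X) + H(Y|X) = 0.7832 + 1.1972 = 1.9804 bits
  H(X,Y) = 1.9804 bits
✓ Chain rule verified.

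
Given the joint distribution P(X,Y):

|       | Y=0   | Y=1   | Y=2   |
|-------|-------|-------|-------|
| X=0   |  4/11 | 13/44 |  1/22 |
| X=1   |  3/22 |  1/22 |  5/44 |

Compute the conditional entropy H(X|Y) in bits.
0.7531 bits

H(X|Y) = H(X,Y) - H(Y)

H(X,Y) = -Σ_{x,y} P(x,y) log₂ P(x,y). Per-cell terms -P(x,y)·log₂P(x,y):
  X=0: 0.5307, 0.5197, 0.2027
  X=1: 0.3920, 0.2027, 0.3565
Sum of the 6 terms: H(X,Y) = 2.2043 bits

Marginal of Y (column sums):
  P(Y=0) = 4/11 + 3/22 = 1/2
  P(Y=1) = 13/44 + 1/22 = 15/44
  P(Y=2) = 1/22 + 5/44 = 7/44
H(Y) = -[(1/2)·log₂(1/2) + (15/44)·log₂(15/44) + (7/44)·log₂(7/44)]
  = 0.5000 + 0.5293 + 0.4219 = 1.4512 bits

H(X|Y) = H(X,Y) - H(Y) = 2.2043 - 1.4512 = 0.7531 bits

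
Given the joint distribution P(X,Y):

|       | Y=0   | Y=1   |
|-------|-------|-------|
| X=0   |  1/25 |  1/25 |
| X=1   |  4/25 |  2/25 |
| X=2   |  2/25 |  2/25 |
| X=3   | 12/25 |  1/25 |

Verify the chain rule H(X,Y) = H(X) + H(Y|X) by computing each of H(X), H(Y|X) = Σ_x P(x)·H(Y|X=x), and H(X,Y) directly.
H(X) = 1.6992 bits, H(Y|X) = 0.6638 bits, H(X,Y) = 2.3631 bits

Marginal of X (row sums):
  P(X=0) = 1/25 + 1/25 = 2/25
  P(X=1) = 4/25 + 2/25 = 6/25
  P(X=2) = 2/25 + 2/25 = 4/25
  P(X=3) = 12/25 + 1/25 = 13/25
H(X) = -[(2/25)·log₂(2/25) + (6/25)·log₂(6/25) + (4/25)·log₂(4/25) + (13/25)·log₂(13/25)]
  = 0.29151 + 0.49413 + 0.42302 + 0.49058 = 1.6992 bits

H(Y|X) = Σ_x P(x)·H(Y|X=x):
  X=0: P(X=0) = 2/25, P(Y|X=0) = (1/2, 1/2) → H(Y|X=0) = 1.00000
  X=1: P(X=1) = 6/25, P(Y|X=1) = (2/3, 1/3) → H(Y|X=1) = 0.91830
  X=2: P(X=2) = 4/25, P(Y|X=2) = (1/2, 1/2) → H(Y|X=2) = 1.00000
  X=3: P(X=3) = 13/25, P(Y|X=3) = (12/13, 1/13) → H(Y|X=3) = 0.39124
H(Y|X) = (2/25)·1.00000 + (6/25)·0.91830 + (4/25)·1.00000 + (13/25)·0.39124 = 0.6638 bits

H(X,Y) = -Σ_{x,y} P(x,y) log₂ P(x,y). Per-cell terms -P(x,y)·log₂P(x,y):
  X=0: 0.18575, 0.18575
  X=1: 0.42302, 0.29151
  X=2: 0.29151, 0.29151
  X=3: 0.50827, 0.18575
Sum of the 8 terms: H(X,Y) = 2.3631 bits

Chain rule check:
  H(X) + H(Y|X) = 1.6992 + 0.6638 = 2.3630 bits
  H(X,Y) = 2.3631 bits
✓ Chain rule verified (Δ = 0.0001 is 4-dp rounding noise: each of the three values was rounded independently).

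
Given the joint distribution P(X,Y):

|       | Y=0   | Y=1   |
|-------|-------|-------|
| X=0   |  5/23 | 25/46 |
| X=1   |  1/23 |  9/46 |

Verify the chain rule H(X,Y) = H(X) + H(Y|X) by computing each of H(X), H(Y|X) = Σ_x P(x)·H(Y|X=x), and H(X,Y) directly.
H(X) = 0.7936 bits, H(Y|X) = 0.8203 bits, H(X,Y) = 1.6139 bits

Marginal of X (row sums):
  P(X=0) = 5/23 + 25/46 = 35/46
  P(X=1) = 1/23 + 9/46 = 11/46
H(X) = -[(35/46)·log₂(35/46) + (11/46)·log₂(11/46)]
  = 0.3000 + 0.4936 = 0.7936 bits

H(Y|X) = Σ_x P(x)·H(Y|X=x):
  X=0: P(X=0) = 35/46, P(Y|X=0) = (2/7, 5/7) → H(Y|X=0) = 0.8631
  X=1: P(X=1) = 11/46, P(Y|X=1) = (2/11, 9/11) → H(Y|X=1) = 0.6840
H(Y|X) = (35/46)·0.8631 + (11/46)·0.6840 = 0.8203 bits

H(X,Y) = -Σ_{x,y} P(x,y) log₂ P(x,y). Per-cell terms -P(x,y)·log₂P(x,y):
  X=0: 0.4786, 0.4781
  X=1: 0.1967, 0.4605
Sum of the 4 terms: H(X,Y) = 1.6139 bits

Chain rule check:
  H(X) + H(Y|X) = 0.7936 + 0.8203 = 1.6139 bits
  H(X,Y) = 1.6139 bits
✓ Chain rule verified.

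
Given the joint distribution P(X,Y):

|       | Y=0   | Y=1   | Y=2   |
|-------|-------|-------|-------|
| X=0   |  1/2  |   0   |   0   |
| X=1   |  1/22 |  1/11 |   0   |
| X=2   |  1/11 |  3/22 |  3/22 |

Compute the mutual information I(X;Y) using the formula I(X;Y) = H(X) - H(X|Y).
0.5998 bits

I(X;Y) = H(X) - H(X|Y)

Marginal of X (row sums):
  P(X=0) = 1/2 + 0 + 0 = 1/2
  P(X=1) = 1/22 + 1/11 + 0 = 3/22
  P(X=2) = 1/11 + 3/22 + 3/22 = 4/11
H(X) = -[(1/2)·log₂(1/2) + (3/22)·log₂(3/22) + (4/11)·log₂(4/11)]
  = 0.5000 + 0.3920 + 0.5307 = 1.4227 bits

Marginal of Y (column sums):
  P(Y=0) = 1/2 + 1/22 + 1/11 = 7/11
  P(Y=1) = 0 + 1/11 + 3/22 = 5/22
  P(Y=2) = 0 + 0 + 3/22 = 3/22
H(X|Y) = Σ_y P(y)·H(X|Y=y):
  Y=0: P(Y=0) = 7/11, P(X|Y=0) = (11/14, 1/14, 1/7) → H(X|Y=0) = 0.9464
  Y=1: P(Y=1) = 5/22, P(X|Y=1) = (0, 2/5, 3/5) → H(X|Y=1) = 0.9710
  Y=2: P(Y=2) = 3/22, P(X|Y=2) = (0, 0, 1) → H(X|Y=2) = 0.0000
H(X|Y) = (7/11)·0.9464 + (5/22)·0.9710 + (3/22)·0.0000 = 0.8229 bits

I(X;Y) = H(X) - H(X|Y) = 1.4227 - 0.8229 = 0.5998 bits

Cross-check via I(X;Y) = H(X) + H(Y) - H(X,Y): computing H(Y) from the column sums and H(X,Y) from the 9 cells in the same way gives H(Y) = 1.2927 bits and H(X,Y) = 2.1156 bits, so
I(X;Y) = 1.4227 + 1.2927 - 2.1156 = 0.5998 bits ✓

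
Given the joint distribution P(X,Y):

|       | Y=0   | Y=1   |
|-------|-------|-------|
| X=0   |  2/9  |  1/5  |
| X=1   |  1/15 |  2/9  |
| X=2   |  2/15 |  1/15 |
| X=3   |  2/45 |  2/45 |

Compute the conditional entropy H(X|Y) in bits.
1.7398 bits

H(X|Y) = H(X,Y) - H(Y)

H(X,Y) = -Σ_{x,y} P(x,y) log₂ P(x,y). Per-cell terms -P(x,y)·log₂P(x,y):
  X=0: 0.4822, 0.4644
  X=1: 0.2605, 0.4822
  X=2: 0.3876, 0.2605
  X=3: 0.1996, 0.1996
Sum of the 8 terms: H(X,Y) = 2.7366 bits

Marginal of Y (column sums):
  P(Y=0) = 2/9 + 1/15 + 2/15 + 2/45 = 7/15
  P(Y=1) = 1/5 + 2/9 + 1/15 + 2/45 = 8/15
H(Y) = -[(7/15)·log₂(7/15) + (8/15)·log₂(8/15)]
  = 0.5131 + 0.4837 = 0.9968 bits

H(X|Y) = H(X,Y) - H(Y) = 2.7366 - 0.9968 = 1.7398 bits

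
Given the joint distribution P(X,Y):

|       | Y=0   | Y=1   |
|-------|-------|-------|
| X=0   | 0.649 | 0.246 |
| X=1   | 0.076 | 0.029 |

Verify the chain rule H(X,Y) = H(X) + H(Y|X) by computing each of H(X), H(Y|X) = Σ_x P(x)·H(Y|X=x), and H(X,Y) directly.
H(X) = 0.4846 bits, H(Y|X) = 0.8485 bits, H(X,Y) = 1.3332 bits

Marginal of X (row sums):
  P(X=0) = 0.649 + 0.246 = 0.895
  P(X=1) = 0.076 + 0.029 = 0.105
H(X) = -[0.895·log₂(0.895) + 0.105·log₂(0.105)]
  = 0.143236 + 0.341412 = 0.4846 bits

H(Y|X) = Σ_x P(x)·H(Y|X=x):
  X=0: P(X=0) = 0.895, P(Y|X=0) = (649/895, 246/895) → H(Y|X=0) = 0.848353
  X=1: P(X=1) = 0.105, P(Y|X=1) = (76/105, 29/105) → H(Y|X=1) = 0.850208
H(Y|X) = 0.895·0.848353 + 0.105·0.850208 = 0.8485 bits

H(X,Y) = -Σ_{x,y} P(x,y) log₂ P(x,y). Per-cell terms -P(x,y)·log₂P(x,y):
  X=0: 0.404788, 0.497724
  X=1: 0.282557, 0.148126
Sum of the 4 terms: H(X,Y) = 1.3332 bits

Chain rule check:
  H(X) + H(Y|X) = 0.4846 + 0.8485 = 1.3331 bits
  H(X,Y) = 1.3332 bits
✓ Chain rule verified (Δ = 0.0001 is 4-dp rounding noise: each of the three values was rounded independently).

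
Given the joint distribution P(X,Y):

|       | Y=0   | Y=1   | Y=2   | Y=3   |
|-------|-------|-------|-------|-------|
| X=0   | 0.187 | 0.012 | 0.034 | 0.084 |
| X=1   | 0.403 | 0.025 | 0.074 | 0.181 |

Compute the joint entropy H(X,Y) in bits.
2.3807 bits

H(X,Y) = -Σ_{x,y} P(x,y) log₂ P(x,y). Per-cell terms -P(x,y)·log₂P(x,y):
  X=0: 0.4523, 0.0766, 0.1659, 0.3002
  X=1: 0.5284, 0.1330, 0.2780, 0.4463
Sum of the 8 terms: H(X,Y) = 2.3807 bits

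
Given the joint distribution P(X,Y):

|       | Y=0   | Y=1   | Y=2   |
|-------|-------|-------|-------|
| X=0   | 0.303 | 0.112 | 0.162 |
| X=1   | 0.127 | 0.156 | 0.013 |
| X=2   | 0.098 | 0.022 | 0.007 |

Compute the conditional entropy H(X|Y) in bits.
1.2267 bits

H(X|Y) = H(X,Y) - H(Y)

H(X,Y) = -Σ_{x,y} P(x,y) log₂ P(x,y). Per-cell terms -P(x,y)·log₂P(x,y):
  X=0: 0.521951, 0.353744, 0.425401
  X=1: 0.378092, 0.418140, 0.081449
  X=2: 0.328405, 0.121140, 0.050109
Sum of the 9 terms: H(X,Y) = 2.67843 bits

Marginal of Y (column sums):
  P(Y=0) = 0.303 + 0.127 + 0.098 = 0.528
  P(Y=1) = 0.112 + 0.156 + 0.022 = 0.290
  P(Y=2) = 0.162 + 0.013 + 0.007 = 0.182
H(Y) = -[0.528·log₂(0.528) + 0.290·log₂(0.290) + 0.182·log₂(0.182)]
  = 0.486494 + 0.517904 + 0.447354 = 1.45175 bits

H(X|Y) = H(X,Y) - H(Y) = 2.67843 - 1.45175 = 1.2267 bits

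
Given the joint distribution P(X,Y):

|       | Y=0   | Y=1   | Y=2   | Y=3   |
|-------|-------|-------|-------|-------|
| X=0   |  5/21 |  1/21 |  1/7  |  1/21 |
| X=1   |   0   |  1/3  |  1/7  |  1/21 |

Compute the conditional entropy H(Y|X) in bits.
1.4525 bits

H(Y|X) = H(X,Y) - H(X)

H(X,Y) = -Σ_{x,y} P(x,y) log₂ P(x,y). Per-cell terms -P(x,y)·log₂P(x,y):
  X=0: 0.49295, 0.20916, 0.40105, 0.20916
  X=1: 0.00000, 0.52832, 0.40105, 0.20916
  (cells with P = 0 contribute 0)
Sum of the 8 terms: H(X,Y) = 2.45085 bits

Marginal of X (row sums):
  P(X=0) = 5/21 + 1/21 + 1/7 + 1/21 = 10/21
  P(X=1) = 0 + 1/3 + 1/7 + 1/21 = 11/21
H(X) = -[(10/21)·log₂(10/21) + (11/21)·log₂(11/21)]
  = 0.50971 + 0.48865 = 0.99836 bits

H(Y|X) = H(X,Y) - H(X) = 2.45085 - 0.99836 = 1.4525 bits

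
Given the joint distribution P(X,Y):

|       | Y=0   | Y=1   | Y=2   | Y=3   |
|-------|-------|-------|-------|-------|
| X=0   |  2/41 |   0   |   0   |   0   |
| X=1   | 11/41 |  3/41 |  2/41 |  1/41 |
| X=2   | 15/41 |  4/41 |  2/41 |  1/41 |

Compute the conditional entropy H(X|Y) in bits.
1.1914 bits

H(X|Y) = H(X,Y) - H(Y)

H(X,Y) = -Σ_{x,y} P(x,y) log₂ P(x,y). Per-cell terms -P(x,y)·log₂P(x,y):
  X=0: 0.212564, 0.000000, 0.000000, 0.000000
  X=1: 0.509252, 0.276043, 0.212564, 0.130672
  X=2: 0.530730, 0.327566, 0.212564, 0.130672
  (cells with P = 0 contribute 0)
Sum of the 12 terms: H(X,Y) = 2.54263 bits

Marginal of Y (column sums):
  P(Y=0) = 2/41 + 11/41 + 15/41 = 28/41
  P(Y=1) = 0 + 3/41 + 4/41 = 7/41
  P(Y=2) = 0 + 2/41 + 2/41 = 4/41
  P(Y=3) = 0 + 1/41 + 1/41 = 2/41
H(Y) = -[(28/41)·log₂(28/41) + (7/41)·log₂(7/41) + (4/41)·log₂(4/41) + (2/41)·log₂(2/41)]
  = 0.375744 + 0.435400 + 0.327566 + 0.212564 = 1.35127 bits

H(X|Y) = H(X,Y) - H(Y) = 2.54263 - 1.35127 = 1.1914 bits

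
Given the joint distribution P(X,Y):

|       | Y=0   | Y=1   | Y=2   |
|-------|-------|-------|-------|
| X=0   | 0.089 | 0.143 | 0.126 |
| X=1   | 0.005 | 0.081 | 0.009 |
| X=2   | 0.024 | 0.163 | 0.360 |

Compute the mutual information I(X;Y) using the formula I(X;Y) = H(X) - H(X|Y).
0.1575 bits

I(X;Y) = H(X) - H(X|Y)

Marginal of X (row sums):
  P(X=0) = 0.089 + 0.143 + 0.126 = 0.358
  P(X=1) = 0.005 + 0.081 + 0.009 = 0.095
  P(X=2) = 0.024 + 0.163 + 0.360 = 0.547
H(X) = -[0.358·log₂(0.358) + 0.095·log₂(0.095) + 0.547·log₂(0.547)]
  = 0.530545 + 0.322613 + 0.476102 = 1.329260 bits

Marginal of Y (column sums):
  P(Y=0) = 0.089 + 0.005 + 0.024 = 0.118
  P(Y=1) = 0.143 + 0.081 + 0.163 = 0.387
  P(Y=2) = 0.126 + 0.009 + 0.360 = 0.495
H(X|Y) = Σ_y P(y)·H(X|Y=y):
  Y=0: P(Y=0) = 0.118, P(X|Y=0) = (89/118, 5/118, 12/59) → H(X|Y=0) = 0.967482
  Y=1: P(Y=1) = 0.387, P(X|Y=1) = (143/387, 9/43, 163/387) → H(X|Y=1) = 1.528406
  Y=2: P(Y=2) = 0.495, P(X|Y=2) = (14/55, 1/55, 8/11) → H(X|Y=2) = 0.941722
H(X|Y) = 0.118·0.967482 + 0.387·1.528406 + 0.495·0.941722 = 1.171808 bits

I(X;Y) = H(X) - H(X|Y) = 1.329260 - 1.171808 = 0.1575 bits

Cross-check via I(X;Y) = H(X) + H(Y) - H(X,Y): computing H(Y) from the column sums and H(X,Y) from the 9 cells in the same way gives H(Y) = 1.396021 bits and H(X,Y) = 2.567829 bits, so
I(X;Y) = 1.329260 + 1.396021 - 2.567829 = 0.1575 bits ✓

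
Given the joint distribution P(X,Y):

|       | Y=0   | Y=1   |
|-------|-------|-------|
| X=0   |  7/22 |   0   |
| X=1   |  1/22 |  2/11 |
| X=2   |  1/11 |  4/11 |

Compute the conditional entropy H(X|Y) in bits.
1.0267 bits

H(X|Y) = H(X,Y) - H(Y)

H(X,Y) = -Σ_{x,y} P(x,y) log₂ P(x,y). Per-cell terms -P(x,y)·log₂P(x,y):
  X=0: 0.52566, 0.00000
  X=1: 0.20270, 0.44717
  X=2: 0.31449, 0.53070
  (cells with P = 0 contribute 0)
Sum of the 6 terms: H(X,Y) = 2.0207 bits

Marginal of Y (column sums):
  P(Y=0) = 7/22 + 1/22 + 1/11 = 5/11
  P(Y=1) = 0 + 2/11 + 4/11 = 6/11
H(Y) = -[(5/11)·log₂(5/11) + (6/11)·log₂(6/11)]
  = 0.51705 + 0.47698 = 0.9940 bits

H(X|Y) = H(X,Y) - H(Y) = 2.0207 - 0.9940 = 1.0267 bits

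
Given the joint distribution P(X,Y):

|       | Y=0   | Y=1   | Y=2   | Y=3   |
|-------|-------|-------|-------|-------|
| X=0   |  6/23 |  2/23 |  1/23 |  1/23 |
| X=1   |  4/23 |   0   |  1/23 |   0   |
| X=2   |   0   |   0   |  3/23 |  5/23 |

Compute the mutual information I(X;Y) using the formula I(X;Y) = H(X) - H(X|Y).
0.6412 bits

I(X;Y) = H(X) - H(X|Y)

Marginal of X (row sums):
  P(X=0) = 6/23 + 2/23 + 1/23 + 1/23 = 10/23
  P(X=1) = 4/23 + 0 + 1/23 + 0 = 5/23
  P(X=2) = 0 + 0 + 3/23 + 5/23 = 8/23
H(X) = -[(10/23)·log₂(10/23) + (5/23)·log₂(5/23) + (8/23)·log₂(8/23)]
  = 0.52245 + 0.47862 + 0.52993 = 1.53100 bits

Marginal of Y (column sums):
  P(Y=0) = 6/23 + 4/23 + 0 = 10/23
  P(Y=1) = 2/23 + 0 + 0 = 2/23
  P(Y=2) = 1/23 + 1/23 + 3/23 = 5/23
  P(Y=3) = 1/23 + 0 + 5/23 = 6/23
H(X|Y) = Σ_y P(y)·H(X|Y=y):
  Y=0: P(Y=0) = 10/23, P(X|Y=0) = (3/5, 2/5, 0) → H(X|Y=0) = 0.97095
  Y=1: P(Y=1) = 2/23, P(X|Y=1) = (1, 0, 0) → H(X|Y=1) = 0.00000
  Y=2: P(Y=2) = 5/23, P(X|Y=2) = (1/5, 1/5, 3/5) → H(X|Y=2) = 1.37095
  Y=3: P(Y=3) = 6/23, P(X|Y=3) = (1/6, 0, 5/6) → H(X|Y=3) = 0.65002
H(X|Y) = (10/23)·0.97095 + (2/23)·0.00000 + (5/23)·1.37095 + (6/23)·0.65002 = 0.88976 bits

I(X;Y) = H(X) - H(X|Y) = 1.53100 - 0.88976 = 0.6412 bits

Cross-check via I(X;Y) = H(X) + H(Y) - H(X,Y): computing H(Y) from the column sums and H(X,Y) from the 12 cells in the same way gives H(Y) = 1.81318 bits and H(X,Y) = 2.70294 bits, so
I(X;Y) = 1.53100 + 1.81318 - 2.70294 = 0.6412 bits ✓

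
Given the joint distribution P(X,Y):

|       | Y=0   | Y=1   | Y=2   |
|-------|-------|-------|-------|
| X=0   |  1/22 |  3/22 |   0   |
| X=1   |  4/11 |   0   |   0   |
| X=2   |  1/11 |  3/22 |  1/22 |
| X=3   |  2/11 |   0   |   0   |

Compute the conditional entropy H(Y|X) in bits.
0.5455 bits

H(Y|X) = H(X,Y) - H(X)

H(X,Y) = -Σ_{x,y} P(x,y) log₂ P(x,y). Per-cell terms -P(x,y)·log₂P(x,y):
  X=0: 0.2027014, 0.3919731, 0.0000000
  X=1: 0.5307024, 0.0000000, 0.0000000
  X=2: 0.3144938, 0.3919731, 0.2027014
  X=3: 0.4471694, 0.0000000, 0.0000000
  (cells with P = 0 contribute 0)
Sum of the 12 terms: H(X,Y) = 2.481715 bits

Marginal of X (row sums):
  P(X=0) = 1/22 + 3/22 + 0 = 2/11
  P(X=1) = 4/11 + 0 + 0 = 4/11
  P(X=2) = 1/11 + 3/22 + 1/22 = 3/11
  P(X=3) = 2/11 + 0 + 0 = 2/11
H(X) = -[(2/11)·log₂(2/11) + (4/11)·log₂(4/11) + (3/11)·log₂(3/11) + (2/11)·log₂(2/11)]
  = 0.4471694 + 0.5307024 + 0.5112189 + 0.4471694 = 1.936260 bits

H(Y|X) = H(X,Y) - H(X) = 2.481715 - 1.936260 = 0.5455 bits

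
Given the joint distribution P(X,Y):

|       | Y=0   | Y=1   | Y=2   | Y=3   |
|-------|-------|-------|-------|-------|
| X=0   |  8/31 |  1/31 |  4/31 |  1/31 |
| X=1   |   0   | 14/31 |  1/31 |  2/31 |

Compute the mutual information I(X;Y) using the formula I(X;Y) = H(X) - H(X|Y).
0.6169 bits

I(X;Y) = H(X) - H(X|Y)

Marginal of X (row sums):
  P(X=0) = 8/31 + 1/31 + 4/31 + 1/31 = 14/31
  P(X=1) = 0 + 14/31 + 1/31 + 2/31 = 17/31
H(X) = -[(14/31)·log₂(14/31) + (17/31)·log₂(17/31)]
  = 0.5179 + 0.4753 = 0.9932 bits

Marginal of Y (column sums):
  P(Y=0) = 8/31 + 0 = 8/31
  P(Y=1) = 1/31 + 14/31 = 15/31
  P(Y=2) = 4/31 + 1/31 = 5/31
  P(Y=3) = 1/31 + 2/31 = 3/31
H(X|Y) = Σ_y P(y)·H(X|Y=y):
  Y=0: P(Y=0) = 8/31, P(X|Y=0) = (1, 0) → H(X|Y=0) = 0.0000
  Y=1: P(Y=1) = 15/31, P(X|Y=1) = (1/15, 14/15) → H(X|Y=1) = 0.3534
  Y=2: P(Y=2) = 5/31, P(X|Y=2) = (4/5, 1/5) → H(X|Y=2) = 0.7219
  Y=3: P(Y=3) = 3/31, P(X|Y=3) = (1/3, 2/3) → H(X|Y=3) = 0.9183
H(X|Y) = (8/31)·0.0000 + (15/31)·0.3534 + (5/31)·0.7219 + (3/31)·0.9183 = 0.3763 bits

I(X;Y) = H(X) - H(X|Y) = 0.9932 - 0.3763 = 0.6169 bits

Cross-check via I(X;Y) = H(X) + H(Y) - H(X,Y): computing H(Y) from the column sums and H(X,Y) from the 8 cells in the same way gives H(Y) = 1.7617 bits and H(X,Y) = 2.1380 bits, so
I(X;Y) = 0.9932 + 1.7617 - 2.1380 = 0.6169 bits ✓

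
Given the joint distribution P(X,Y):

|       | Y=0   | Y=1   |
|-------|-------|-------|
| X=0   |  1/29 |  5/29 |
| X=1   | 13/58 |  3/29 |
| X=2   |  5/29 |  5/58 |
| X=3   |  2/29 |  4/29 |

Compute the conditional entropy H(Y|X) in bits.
0.8567 bits

H(Y|X) = H(X,Y) - H(X)

H(X,Y) = -Σ_{x,y} P(x,y) log₂ P(x,y). Per-cell terms -P(x,y)·log₂P(x,y):
  X=0: 0.16752, 0.43725
  X=1: 0.48359, 0.33859
  X=2: 0.43725, 0.30483
  X=3: 0.26607, 0.39420
Sum of the 8 terms: H(X,Y) = 2.8293 bits

Marginal of X (row sums):
  P(X=0) = 1/29 + 5/29 = 6/29
  P(X=1) = 13/58 + 3/29 = 19/58
  P(X=2) = 5/29 + 5/58 = 15/58
  P(X=3) = 2/29 + 4/29 = 6/29
H(X) = -[(6/29)·log₂(6/29) + (19/58)·log₂(19/58) + (15/58)·log₂(15/58) + (6/29)·log₂(6/29)]
  = 0.47028 + 0.52743 + 0.50459 + 0.47028 = 1.9726 bits

H(Y|X) = H(X,Y) - H(X) = 2.8293 - 1.9726 = 0.8567 bits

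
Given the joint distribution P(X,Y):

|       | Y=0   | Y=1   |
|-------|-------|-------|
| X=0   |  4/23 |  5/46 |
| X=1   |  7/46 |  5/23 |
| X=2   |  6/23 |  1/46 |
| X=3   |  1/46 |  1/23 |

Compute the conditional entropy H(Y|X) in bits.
0.8033 bits

H(Y|X) = H(X,Y) - H(X)

H(X,Y) = -Σ_{x,y} P(x,y) log₂ P(x,y). Per-cell terms -P(x,y)·log₂P(x,y):
  X=0: 0.43888, 0.34800
  X=1: 0.41334, 0.47862
  X=2: 0.50572, 0.12008
  X=3: 0.12008, 0.19668
Sum of the 8 terms: H(X,Y) = 2.6214 bits

Marginal of X (row sums):
  P(X=0) = 4/23 + 5/46 = 13/46
  P(X=1) = 7/46 + 5/23 = 17/46
  P(X=2) = 6/23 + 1/46 = 13/46
  P(X=3) = 1/46 + 1/23 = 3/46
H(X) = -[(13/46)·log₂(13/46) + (17/46)·log₂(17/46) + (13/46)·log₂(13/46) + (3/46)·log₂(3/46)]
  = 0.51523 + 0.53073 + 0.51523 + 0.25687 = 1.8181 bits

H(Y|X) = H(X,Y) - H(X) = 2.6214 - 1.8181 = 0.8033 bits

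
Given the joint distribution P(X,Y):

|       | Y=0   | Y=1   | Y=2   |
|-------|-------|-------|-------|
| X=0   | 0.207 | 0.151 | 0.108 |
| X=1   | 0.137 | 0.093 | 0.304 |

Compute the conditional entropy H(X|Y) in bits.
0.9096 bits

H(X|Y) = H(X,Y) - H(Y)

H(X,Y) = -Σ_{x,y} P(x,y) log₂ P(x,y). Per-cell terms -P(x,y)·log₂P(x,y):
  X=0: 0.47037, 0.41183, 0.34678
  X=1: 0.39288, 0.31868, 0.52223
Sum of the 6 terms: H(X,Y) = 2.4628 bits

Marginal of Y (column sums):
  P(Y=0) = 0.207 + 0.137 = 0.344
  P(Y=1) = 0.151 + 0.093 = 0.244
  P(Y=2) = 0.108 + 0.304 = 0.412
H(Y) = -[0.344·log₂(0.344) + 0.244·log₂(0.244) + 0.412·log₂(0.412)]
  = 0.52959 + 0.49655 + 0.52706 = 1.5532 bits

H(X|Y) = H(X,Y) - H(Y) = 2.4628 - 1.5532 = 0.9096 bits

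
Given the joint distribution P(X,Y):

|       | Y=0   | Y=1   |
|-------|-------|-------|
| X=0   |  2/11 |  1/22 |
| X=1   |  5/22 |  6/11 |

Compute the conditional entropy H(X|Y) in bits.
0.6366 bits

H(X|Y) = H(X,Y) - H(Y)

H(X,Y) = -Σ_{x,y} P(x,y) log₂ P(x,y). Per-cell terms -P(x,y)·log₂P(x,y):
  X=0: 0.447169, 0.202701
  X=1: 0.485796, 0.476983
Sum of the 4 terms: H(X,Y) = 1.61265 bits

Marginal of Y (column sums):
  P(Y=0) = 2/11 + 5/22 = 9/22
  P(Y=1) = 1/22 + 6/11 = 13/22
H(Y) = -[(9/22)·log₂(9/22) + (13/22)·log₂(13/22)]
  = 0.527525 + 0.448495 = 0.97602 bits

H(X|Y) = H(X,Y) - H(Y) = 1.61265 - 0.97602 = 0.6366 bits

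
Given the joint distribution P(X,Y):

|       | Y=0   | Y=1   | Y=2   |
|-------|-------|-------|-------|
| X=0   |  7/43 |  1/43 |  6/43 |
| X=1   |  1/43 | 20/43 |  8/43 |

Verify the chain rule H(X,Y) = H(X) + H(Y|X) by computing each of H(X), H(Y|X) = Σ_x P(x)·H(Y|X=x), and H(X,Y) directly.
H(X) = 0.9103 bits, H(Y|X) = 1.1299 bits, H(X,Y) = 2.0402 bits

Marginal of X (row sums):
  P(X=0) = 7/43 + 1/43 + 6/43 = 14/43
  P(X=1) = 1/43 + 20/43 + 8/43 = 29/43
H(X) = -[(14/43)·log₂(14/43) + (29/43)·log₂(29/43)]
  = 0.527087 + 0.383261 = 0.9103 bits

H(Y|X) = Σ_x P(x)·H(Y|X=x):
  X=0: P(X=0) = 14/43, P(Y|X=0) = (1/2, 1/14, 3/7) → H(Y|X=0) = 1.295836
  X=1: P(X=1) = 29/43, P(Y|X=1) = (1/29, 20/29, 8/29) → H(Y|X=1) = 1.049755
H(Y|X) = (14/43)·1.295836 + (29/43)·1.049755 = 1.1299 bits

H(X,Y) = -Σ_{x,y} P(x,y) log₂ P(x,y). Per-cell terms -P(x,y)·log₂P(x,y):
  X=0: 0.426334, 0.126192, 0.396461
  X=1: 0.126192, 0.513645, 0.451398
Sum of the 6 terms: H(X,Y) = 2.0402 bits

Chain rule check:
  H(X) + H(Y|X) = 0.9103 + 1.1299 = 2.0402 bits
  H(X,Y) = 2.0402 bits
✓ Chain rule verified.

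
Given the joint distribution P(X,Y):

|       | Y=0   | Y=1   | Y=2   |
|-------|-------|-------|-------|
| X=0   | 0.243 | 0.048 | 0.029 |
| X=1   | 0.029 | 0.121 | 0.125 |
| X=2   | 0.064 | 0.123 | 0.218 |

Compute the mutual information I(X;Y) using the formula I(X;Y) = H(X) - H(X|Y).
0.2934 bits

I(X;Y) = H(X) - H(X|Y)

Marginal of X (row sums):
  P(X=0) = 0.243 + 0.048 + 0.029 = 0.320
  P(X=1) = 0.029 + 0.121 + 0.125 = 0.275
  P(X=2) = 0.064 + 0.123 + 0.218 = 0.405
H(X) = -[0.320·log₂(0.320) + 0.275·log₂(0.275) + 0.405·log₂(0.405)]
  = 0.52603 + 0.51219 + 0.52812 = 1.5663 bits

Marginal of Y (column sums):
  P(Y=0) = 0.243 + 0.029 + 0.064 = 0.336
  P(Y=1) = 0.048 + 0.121 + 0.123 = 0.292
  P(Y=2) = 0.029 + 0.125 + 0.218 = 0.372
H(X|Y) = Σ_y P(y)·H(X|Y=y):
  Y=0: P(Y=0) = 0.336, P(X|Y=0) = (81/112, 29/336, 4/21) → H(X|Y=0) = 1.09883
  Y=1: P(Y=1) = 0.292, P(X|Y=1) = (12/73, 121/292, 123/292) → H(X|Y=1) = 1.48027
  Y=2: P(Y=2) = 0.372, P(X|Y=2) = (29/372, 125/372, 109/186) → H(X|Y=2) = 1.26747
H(X|Y) = 0.336·1.09883 + 0.292·1.48027 + 0.372·1.26747 = 1.2729 bits

I(X;Y) = H(X) - H(X|Y) = 1.5663 - 1.2729 = 0.2934 bits

Cross-check via I(X;Y) = H(X) + H(Y) - H(X,Y): computing H(Y) from the column sums and H(X,Y) from the 9 cells in the same way gives H(Y) = 1.5780 bits and H(X,Y) = 2.8509 bits, so
I(X;Y) = 1.5663 + 1.5780 - 2.8509 = 0.2934 bits ✓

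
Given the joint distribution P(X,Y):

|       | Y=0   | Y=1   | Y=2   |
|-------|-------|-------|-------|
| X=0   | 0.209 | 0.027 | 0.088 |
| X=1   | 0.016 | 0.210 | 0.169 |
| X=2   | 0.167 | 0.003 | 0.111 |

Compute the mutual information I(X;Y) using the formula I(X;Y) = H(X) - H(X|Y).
0.3939 bits

I(X;Y) = H(X) - H(X|Y)

Marginal of X (row sums):
  P(X=0) = 0.209 + 0.027 + 0.088 = 0.324
  P(X=1) = 0.016 + 0.210 + 0.169 = 0.395
  P(X=2) = 0.167 + 0.003 + 0.111 = 0.281
H(X) = -[0.324·log₂(0.324) + 0.395·log₂(0.395) + 0.281·log₂(0.281)]
  = 0.5268027 + 0.5293298 + 0.5146116 = 1.570744 bits

Marginal of Y (column sums):
  P(Y=0) = 0.209 + 0.016 + 0.167 = 0.392
  P(Y=1) = 0.027 + 0.210 + 0.003 = 0.240
  P(Y=2) = 0.088 + 0.169 + 0.111 = 0.368
H(X|Y) = Σ_y P(y)·H(X|Y=y):
  Y=0: P(Y=0) = 0.392, P(X|Y=0) = (209/392, 2/49, 167/392) → H(X|Y=0) = 1.1965551
  Y=1: P(Y=1) = 0.240, P(X|Y=1) = (9/80, 7/8, 1/80) → H(X|Y=1) = 0.6021889
  Y=2: P(Y=2) = 0.368, P(X|Y=2) = (11/46, 169/368, 111/368) → H(X|Y=2) = 1.5307392
H(X|Y) = 0.392·1.1965551 + 0.240·0.6021889 + 0.368·1.5307392 = 1.176887 bits

I(X;Y) = H(X) - H(X|Y) = 1.570744 - 1.176887 = 0.3939 bits

Cross-check via I(X;Y) = H(X) + H(Y) - H(X,Y): computing H(Y) from the column sums and H(X,Y) from the 9 cells in the same way gives H(Y) = 1.554493 bits and H(X,Y) = 2.731380 bits, so
I(X;Y) = 1.570744 + 1.554493 - 2.731380 = 0.3939 bits ✓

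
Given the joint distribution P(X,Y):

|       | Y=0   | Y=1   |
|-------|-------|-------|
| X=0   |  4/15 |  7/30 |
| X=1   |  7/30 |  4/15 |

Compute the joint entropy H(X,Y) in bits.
1.9968 bits

H(X,Y) = -Σ_{x,y} P(x,y) log₂ P(x,y). Per-cell terms -P(x,y)·log₂P(x,y):
  X=0: 0.5085, 0.4899
  X=1: 0.4899, 0.5085
Sum of the 4 terms: H(X,Y) = 1.9968 bits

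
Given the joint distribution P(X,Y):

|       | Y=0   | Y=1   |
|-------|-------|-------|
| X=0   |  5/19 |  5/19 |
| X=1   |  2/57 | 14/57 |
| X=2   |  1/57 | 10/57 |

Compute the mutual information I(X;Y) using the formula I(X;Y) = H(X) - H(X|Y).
0.1360 bits

I(X;Y) = H(X) - H(X|Y)

Marginal of X (row sums):
  P(X=0) = 5/19 + 5/19 = 10/19
  P(X=1) = 2/57 + 14/57 = 16/57
  P(X=2) = 1/57 + 10/57 = 11/57
H(X) = -[(10/19)·log₂(10/19) + (16/57)·log₂(16/57) + (11/57)·log₂(11/57)]
  = 0.4874 + 0.5145 + 0.4580 = 1.4599 bits

Marginal of Y (column sums):
  P(Y=0) = 5/19 + 2/57 + 1/57 = 6/19
  P(Y=1) = 5/19 + 14/57 + 10/57 = 13/19
H(X|Y) = Σ_y P(y)·H(X|Y=y):
  Y=0: P(Y=0) = 6/19, P(X|Y=0) = (5/6, 1/9, 1/18) → H(X|Y=0) = 0.8031
  Y=1: P(Y=1) = 13/19, P(X|Y=1) = (5/13, 14/39, 10/39) → H(X|Y=1) = 1.5642
H(X|Y) = (6/19)·0.8031 + (13/19)·1.5642 = 1.3239 bits

I(X;Y) = H(X) - H(X|Y) = 1.4599 - 1.3239 = 0.1360 bits

Cross-check via I(X;Y) = H(X) + H(Y) - H(X,Y): computing H(Y) from the column sums and H(X,Y) from the 6 cells in the same way gives H(Y) = 0.8997 bits and H(X,Y) = 2.2236 bits, so
I(X;Y) = 1.4599 + 0.8997 - 2.2236 = 0.1360 bits ✓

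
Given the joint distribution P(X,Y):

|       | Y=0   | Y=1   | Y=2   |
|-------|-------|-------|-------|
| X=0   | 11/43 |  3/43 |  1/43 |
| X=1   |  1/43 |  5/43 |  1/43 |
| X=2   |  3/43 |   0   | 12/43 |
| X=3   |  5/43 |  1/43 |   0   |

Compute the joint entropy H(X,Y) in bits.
2.7797 bits

H(X,Y) = -Σ_{x,y} P(x,y) log₂ P(x,y). Per-cell terms -P(x,y)·log₂P(x,y):
  X=0: 0.50314, 0.26800, 0.12619
  X=1: 0.12619, 0.36097, 0.12619
  X=2: 0.26800, 0.00000, 0.51385
  X=3: 0.36097, 0.12619, 0.00000
  (cells with P = 0 contribute 0)
Sum of the 12 terms: H(X,Y) = 2.7797 bits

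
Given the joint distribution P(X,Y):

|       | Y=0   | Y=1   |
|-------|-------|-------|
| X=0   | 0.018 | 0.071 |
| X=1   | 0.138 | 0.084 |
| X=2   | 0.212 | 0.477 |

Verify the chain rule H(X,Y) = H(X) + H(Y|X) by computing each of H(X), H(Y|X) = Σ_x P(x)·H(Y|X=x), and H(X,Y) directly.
H(X) = 1.1629 bits, H(Y|X) = 0.8906 bits, H(X,Y) = 2.0536 bits

Marginal of X (row sums):
  P(X=0) = 0.018 + 0.071 = 0.089
  P(X=1) = 0.138 + 0.084 = 0.222
  P(X=2) = 0.212 + 0.477 = 0.689
H(X) = -[0.089·log₂(0.089) + 0.222·log₂(0.222) + 0.689·log₂(0.689)]
  = 0.31061 + 0.48204 + 0.37029 = 1.1629 bits

H(Y|X) = Σ_x P(x)·H(Y|X=x):
  X=0: P(X=0) = 0.089, P(Y|X=0) = (18/89, 71/89) → H(Y|X=0) = 0.72640
  X=1: P(X=1) = 0.222, P(Y|X=1) = (23/37, 14/37) → H(Y|X=1) = 0.95689
  X=2: P(X=2) = 0.689, P(Y|X=2) = (4/13, 9/13) → H(Y|X=2) = 0.89049
H(Y|X) = 0.089·0.72640 + 0.222·0.95689 + 0.689·0.89049 = 0.8906 bits

H(X,Y) = -Σ_{x,y} P(x,y) log₂ P(x,y). Per-cell terms -P(x,y)·log₂P(x,y):
  X=0: 0.10433, 0.27094
  X=1: 0.39430, 0.30017
  X=2: 0.47443, 0.50941
Sum of the 6 terms: H(X,Y) = 2.0536 bits

Chain rule check:
  H(X) + H(Y|X) = 1.1629 + 0.8906 = 2.0535 bits
  H(X,Y) = 2.0536 bits
✓ Chain rule verified (Δ = 0.0001 is 4-dp rounding noise: each of the three values was rounded independently).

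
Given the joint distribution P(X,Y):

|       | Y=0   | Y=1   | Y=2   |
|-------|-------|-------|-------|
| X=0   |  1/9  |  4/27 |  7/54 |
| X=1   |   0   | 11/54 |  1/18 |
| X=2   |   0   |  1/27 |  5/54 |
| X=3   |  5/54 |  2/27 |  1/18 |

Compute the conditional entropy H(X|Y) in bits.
1.6531 bits

H(X|Y) = H(X,Y) - H(Y)

H(X,Y) = -Σ_{x,y} P(x,y) log₂ P(x,y). Per-cell terms -P(x,y)·log₂P(x,y):
  X=0: 0.3522139, 0.4081315, 0.3820876
  X=1: 0.0000000, 0.4675929, 0.2316625
  X=2: 0.0000000, 0.1761069, 0.3178666
  X=3: 0.3178666, 0.2781398, 0.2316625
  (cells with P = 0 contribute 0)
Sum of the 12 terms: H(X,Y) = 3.163331 bits

Marginal of Y (column sums):
  P(Y=0) = 1/9 + 0 + 0 + 5/54 = 11/54
  P(Y=1) = 4/27 + 11/54 + 1/27 + 2/27 = 25/54
  P(Y=2) = 7/54 + 1/18 + 5/54 + 1/18 = 1/3
H(Y) = -[(11/54)·log₂(11/54) + (25/54)·log₂(25/54) + (1/3)·log₂(1/3)]
  = 0.4675929 + 0.5143663 + 0.5283208 = 1.510280 bits

H(X|Y) = H(X,Y) - H(Y) = 3.163331 - 1.510280 = 1.6531 bits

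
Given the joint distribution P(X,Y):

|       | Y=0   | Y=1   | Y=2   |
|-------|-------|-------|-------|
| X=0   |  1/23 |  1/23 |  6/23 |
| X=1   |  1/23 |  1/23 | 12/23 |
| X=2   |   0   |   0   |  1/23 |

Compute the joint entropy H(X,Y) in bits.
1.9788 bits

H(X,Y) = -Σ_{x,y} P(x,y) log₂ P(x,y). Per-cell terms -P(x,y)·log₂P(x,y):
  X=0: 0.19668, 0.19668, 0.50572
  X=1: 0.19668, 0.19668, 0.48970
  X=2: 0.00000, 0.00000, 0.19668
  (cells with P = 0 contribute 0)
Sum of the 9 terms: H(X,Y) = 1.9788 bits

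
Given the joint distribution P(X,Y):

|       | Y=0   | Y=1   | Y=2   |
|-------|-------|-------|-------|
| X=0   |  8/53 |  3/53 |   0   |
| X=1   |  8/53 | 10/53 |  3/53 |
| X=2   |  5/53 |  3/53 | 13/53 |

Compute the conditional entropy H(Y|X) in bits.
1.2704 bits

H(Y|X) = H(X,Y) - H(X)

H(X,Y) = -Σ_{x,y} P(x,y) log₂ P(x,y). Per-cell terms -P(x,y)·log₂P(x,y):
  X=0: 0.41176, 0.23451, 0.00000
  X=1: 0.41176, 0.45396, 0.23451
  X=2: 0.32132, 0.23451, 0.49731
  (cells with P = 0 contribute 0)
Sum of the 9 terms: H(X,Y) = 2.7996 bits

Marginal of X (row sums):
  P(X=0) = 8/53 + 3/53 + 0 = 11/53
  P(X=1) = 8/53 + 10/53 + 3/53 = 21/53
  P(X=2) = 5/53 + 3/53 + 13/53 = 21/53
H(X) = -[(11/53)·log₂(11/53) + (21/53)·log₂(21/53) + (21/53)·log₂(21/53)]
  = 0.47082 + 0.52920 + 0.52920 = 1.5292 bits

H(Y|X) = H(X,Y) - H(X) = 2.7996 - 1.5292 = 1.2704 bits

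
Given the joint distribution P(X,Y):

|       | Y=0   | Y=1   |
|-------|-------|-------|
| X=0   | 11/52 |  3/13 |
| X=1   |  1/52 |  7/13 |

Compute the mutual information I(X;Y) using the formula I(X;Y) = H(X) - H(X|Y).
0.2170 bits

I(X;Y) = H(X) - H(X|Y)

Marginal of X (row sums):
  P(X=0) = 11/52 + 3/13 = 23/52
  P(X=1) = 1/52 + 7/13 = 29/52
H(X) = -[(23/52)·log₂(23/52) + (29/52)·log₂(29/52)]
  = 0.52054 + 0.46983 = 0.99037 bits

Marginal of Y (column sums):
  P(Y=0) = 11/52 + 1/52 = 3/13
  P(Y=1) = 3/13 + 7/13 = 10/13
H(X|Y) = Σ_y P(y)·H(X|Y=y):
  Y=0: P(Y=0) = 3/13, P(X|Y=0) = (11/12, 1/12) → H(X|Y=0) = 0.41382
  Y=1: P(Y=1) = 10/13, P(X|Y=1) = (3/10, 7/10) → H(X|Y=1) = 0.88129
H(X|Y) = (3/13)·0.41382 + (10/13)·0.88129 = 0.77341 bits

I(X;Y) = H(X) - H(X|Y) = 0.99037 - 0.77341 = 0.2170 bits

Cross-check via I(X;Y) = H(X) + H(Y) - H(X,Y): computing H(Y) from the column sums and H(X,Y) from the 4 cells in the same way gives H(Y) = 0.77935 bits and H(X,Y) = 1.55276 bits, so
I(X;Y) = 0.99037 + 0.77935 - 1.55276 = 0.2170 bits ✓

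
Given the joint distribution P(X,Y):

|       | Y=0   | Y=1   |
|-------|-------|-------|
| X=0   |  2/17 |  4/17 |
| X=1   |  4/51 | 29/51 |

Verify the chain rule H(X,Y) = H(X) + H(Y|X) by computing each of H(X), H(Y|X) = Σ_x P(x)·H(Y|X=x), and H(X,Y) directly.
H(X) = 0.9367 bits, H(Y|X) = 0.6689 bits, H(X,Y) = 1.6055 bits

Marginal of X (row sums):
  P(X=0) = 2/17 + 4/17 = 6/17
  P(X=1) = 4/51 + 29/51 = 11/17
H(X) = -[(6/17)·log₂(6/17) + (11/17)·log₂(11/17)]
  = 0.5303 + 0.4064 = 0.9367 bits

H(Y|X) = Σ_x P(x)·H(Y|X=x):
  X=0: P(X=0) = 6/17, P(Y|X=0) = (1/3, 2/3) → H(Y|X=0) = 0.9183
  X=1: P(X=1) = 11/17, P(Y|X=1) = (4/33, 29/33) → H(Y|X=1) = 0.5328
H(Y|X) = (6/17)·0.9183 + (11/17)·0.5328 = 0.6689 bits

H(X,Y) = -Σ_{x,y} P(x,y) log₂ P(x,y). Per-cell terms -P(x,y)·log₂P(x,y):
  X=0: 0.3632, 0.4912
  X=1: 0.2880, 0.4631
Sum of the 4 terms: H(X,Y) = 1.6055 bits

Chain rule check:
  H(X) + H(Y|X) = 0.9367 + 0.6689 = 1.6056 bits
  H(X,Y) = 1.6055 bits
✓ Chain rule verified (Δ = 0.0001 is 4-dp rounding noise: each of the three values was rounded independently).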